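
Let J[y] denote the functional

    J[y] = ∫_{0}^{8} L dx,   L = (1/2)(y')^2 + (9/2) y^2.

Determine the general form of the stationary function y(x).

The Lagrangian is L = (1/2)(y')^2 + (9/2) y^2.
∂L/∂y = 9y.
∂L/∂y' = y'.
The Euler-Lagrange equation d/dx(∂L/∂y') − ∂L/∂y = 0 becomes:
    y'' - 9 y = 0
General solution: y(x) = A e^(3x) + B e^(-3x), where A and B are arbitrary constants fixed by the endpoint conditions.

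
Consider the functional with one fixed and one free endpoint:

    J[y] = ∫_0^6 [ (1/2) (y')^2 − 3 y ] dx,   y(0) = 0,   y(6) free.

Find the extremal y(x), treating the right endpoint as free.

The Lagrangian L = (1/2) (y')^2 − 3 y gives
    ∂L/∂y = −3,   ∂L/∂y' = y'.
Euler-Lagrange: d/dx(y') − (−3) = 0, i.e. y'' + 3 = 0, so
    y(x) = −(3/2) x^2 + C1 x + C2.
Fixed left endpoint y(0) = 0 ⇒ C2 = 0.
The right endpoint x = 6 is free, so the natural (transversality) condition is ∂L/∂y' |_{x=6} = 0, i.e. y'(6) = 0.
Compute y'(x) = −3 x + C1, so y'(6) = −18 + C1 = 0 ⇒ C1 = 18.
Therefore the extremal is
    y(x) = −(3/2) x^2 + 18 x.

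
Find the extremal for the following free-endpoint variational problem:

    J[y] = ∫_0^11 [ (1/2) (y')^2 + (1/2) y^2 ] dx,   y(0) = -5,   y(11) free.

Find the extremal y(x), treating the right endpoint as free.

The Lagrangian L = (1/2) (y')^2 + (1/2) y^2 gives
    ∂L/∂y = 1 y,   ∂L/∂y' = y'.
Euler-Lagrange: y'' − y = 0.
With k = 1, the general solution is
    y(x) = A cosh(x) + B sinh(x).
Fixed left endpoint y(0) = -5 ⇒ A = -5.
The right endpoint x = 11 is free, so the natural (transversality) condition is ∂L/∂y' |_{x=11} = 0, i.e. y'(11) = 0.
Compute y'(x) = A k sinh(k x) + B k cosh(k x), so
    y'(11) = A k sinh(k·11) + B k cosh(k·11) = 0
    ⇒ B = −A tanh(k·11) = 5 tanh(1·11).
Therefore the extremal is
    y(x) = −5 cosh(1 x) + 5 tanh(1·11) sinh(1 x).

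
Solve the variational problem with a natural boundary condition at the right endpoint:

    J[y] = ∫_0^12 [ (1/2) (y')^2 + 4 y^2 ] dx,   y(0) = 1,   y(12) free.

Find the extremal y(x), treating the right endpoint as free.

The Lagrangian L = (1/2) (y')^2 + 4 y^2 gives
    ∂L/∂y = 8 y,   ∂L/∂y' = y'.
Euler-Lagrange: y'' − 8 y = 0.
With k = sqrt(8), the general solution is
    y(x) = A cosh(sqrt(8) x) + B sinh(sqrt(8) x).
Fixed left endpoint y(0) = 1 ⇒ A = 1.
The right endpoint x = 12 is free, so the natural (transversality) condition is ∂L/∂y' |_{x=12} = 0, i.e. y'(12) = 0.
Compute y'(x) = A k sinh(k x) + B k cosh(k x), so
    y'(12) = A k sinh(k·12) + B k cosh(k·12) = 0
    ⇒ B = −A tanh(k·12) = − tanh(sqrt(8)·12).
Therefore the extremal is
    y(x) = cosh(sqrt(8) x) − tanh(sqrt(8)·12) sinh(sqrt(8) x).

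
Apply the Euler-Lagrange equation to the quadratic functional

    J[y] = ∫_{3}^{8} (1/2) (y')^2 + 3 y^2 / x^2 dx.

The Lagrangian is L = (1/2) (y')^2 + 3 y^2 / x^2.
Compute ∂L/∂y = 6y/x^2, ∂L/∂y' = y'.
The Euler-Lagrange equation d/dx(∂L/∂y') − ∂L/∂y = 0 reduces to
    y'' − 6/x^2 · y = 0  (x > 0).
Its general solution is
    y(x) = A x^3 + B x^(-2),
with A, B fixed by the endpoint conditions.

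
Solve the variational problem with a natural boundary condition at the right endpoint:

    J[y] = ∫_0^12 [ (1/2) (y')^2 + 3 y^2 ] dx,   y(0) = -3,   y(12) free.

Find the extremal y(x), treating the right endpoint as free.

The Lagrangian L = (1/2) (y')^2 + 3 y^2 gives
    ∂L/∂y = 6 y,   ∂L/∂y' = y'.
Euler-Lagrange: y'' − 6 y = 0.
With k = sqrt(6), the general solution is
    y(x) = A cosh(sqrt(6) x) + B sinh(sqrt(6) x).
Fixed left endpoint y(0) = -3 ⇒ A = -3.
The right endpoint x = 12 is free, so the natural (transversality) condition is ∂L/∂y' |_{x=12} = 0, i.e. y'(12) = 0.
Compute y'(x) = A k sinh(k x) + B k cosh(k x), so
    y'(12) = A k sinh(k·12) + B k cosh(k·12) = 0
    ⇒ B = −A tanh(k·12) = 3 tanh(sqrt(6)·12).
Therefore the extremal is
    y(x) = −3 cosh(sqrt(6) x) + 3 tanh(sqrt(6)·12) sinh(sqrt(6) x).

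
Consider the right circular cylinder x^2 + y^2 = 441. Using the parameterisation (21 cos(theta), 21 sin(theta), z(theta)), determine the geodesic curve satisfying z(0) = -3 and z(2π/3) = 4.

Parameterise the cylinder of radius R = 21 as
    r(θ) = (21 cos θ, 21 sin θ, z(θ)).
The arc-length element is
    ds = sqrt(441 + (dz/dθ)^2) dθ,
so the Lagrangian is L = sqrt(441 + z'^2).
L depends on z' only, not on z or θ, so ∂L/∂z = 0 and
    ∂L/∂z' = z' / sqrt(441 + z'^2).
The Euler-Lagrange equation gives
    d/dθ( z' / sqrt(441 + z'^2) ) = 0,
so z' is constant. Integrating once:
    z(θ) = a θ + b,
a helix on the cylinder (a straight line when the cylinder is unrolled). The constants a, b are determined by the endpoint conditions.
With endpoint conditions z(0) = -3 and z(2π/3) = 4: from z(0) = b we get b = -3, and a·2π/3 + -3 = 4 gives a = 21/(2π), so
    z(θ) = (21/(2π)) θ − 3.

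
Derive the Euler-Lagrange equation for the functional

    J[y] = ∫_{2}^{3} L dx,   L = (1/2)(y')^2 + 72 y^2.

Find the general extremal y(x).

The Lagrangian is L = (1/2)(y')^2 + 72 y^2.
∂L/∂y = 144y.
∂L/∂y' = y'.
The Euler-Lagrange equation d/dx(∂L/∂y') − ∂L/∂y = 0 becomes:
    y'' - 144 y = 0
General solution: y(x) = A e^(12x) + B e^(-12x), where A and B are arbitrary constants fixed by the endpoint conditions.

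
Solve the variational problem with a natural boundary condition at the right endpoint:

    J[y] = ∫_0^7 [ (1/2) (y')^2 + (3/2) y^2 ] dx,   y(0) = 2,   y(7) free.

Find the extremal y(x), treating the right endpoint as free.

The Lagrangian L = (1/2) (y')^2 + (3/2) y^2 gives
    ∂L/∂y = 3 y,   ∂L/∂y' = y'.
Euler-Lagrange: y'' − 3 y = 0.
With k = sqrt(3), the general solution is
    y(x) = A cosh(sqrt(3) x) + B sinh(sqrt(3) x).
Fixed left endpoint y(0) = 2 ⇒ A = 2.
The right endpoint x = 7 is free, so the natural (transversality) condition is ∂L/∂y' |_{x=7} = 0, i.e. y'(7) = 0.
Compute y'(x) = A k sinh(k x) + B k cosh(k x), so
    y'(7) = A k sinh(k·7) + B k cosh(k·7) = 0
    ⇒ B = −A tanh(k·7) = − 2 tanh(sqrt(3)·7).
Therefore the extremal is
    y(x) = 2 cosh(sqrt(3) x) − 2 tanh(sqrt(3)·7) sinh(sqrt(3) x).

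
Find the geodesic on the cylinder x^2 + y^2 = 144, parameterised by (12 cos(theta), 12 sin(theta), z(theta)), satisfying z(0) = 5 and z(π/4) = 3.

Parameterise the cylinder of radius R = 12 as
    r(θ) = (12 cos θ, 12 sin θ, z(θ)).
The arc-length element is
    ds = sqrt(144 + (dz/dθ)^2) dθ,
so the Lagrangian is L = sqrt(144 + z'^2).
L depends on z' only, not on z or θ, so ∂L/∂z = 0 and
    ∂L/∂z' = z' / sqrt(144 + z'^2).
The Euler-Lagrange equation gives
    d/dθ( z' / sqrt(144 + z'^2) ) = 0,
so z' is constant. Integrating once:
    z(θ) = a θ + b,
a helix on the cylinder (a straight line when the cylinder is unrolled). The constants a, b are determined by the endpoint conditions.
With endpoint conditions z(0) = 5 and z(π/4) = 3: from z(0) = b we get b = 5, and a·π/4 + 5 = 3 gives a = -8/π, so
    z(θ) = (-8/π) θ + 5.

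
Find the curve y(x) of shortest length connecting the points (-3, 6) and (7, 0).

Arc-length functional: J[y] = ∫ sqrt(1 + (y')^2) dx.
Lagrangian L = sqrt(1 + (y')^2) has no explicit y dependence, so ∂L/∂y = 0 and the Euler-Lagrange equation gives
    d/dx( y' / sqrt(1 + (y')^2) ) = 0  ⇒  y' / sqrt(1 + (y')^2) = const.
Hence y' is constant, so y(x) is affine.
Fitting the endpoints (-3, 6) and (7, 0):
    slope m = (0 − 6) / (7 − (-3)) = -3/5,
    intercept c = 6 − m·(-3) = 21/5.
Extremal: y(x) = (-3/5) x + 21/5.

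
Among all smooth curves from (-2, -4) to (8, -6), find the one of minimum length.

Arc-length functional: J[y] = ∫ sqrt(1 + (y')^2) dx.
Lagrangian L = sqrt(1 + (y')^2) has no explicit y dependence, so ∂L/∂y = 0 and the Euler-Lagrange equation gives
    d/dx( y' / sqrt(1 + (y')^2) ) = 0  ⇒  y' / sqrt(1 + (y')^2) = const.
Hence y' is constant, so y(x) is affine.
Fitting the endpoints (-2, -4) and (8, -6):
    slope m = ((-6) − (-4)) / (8 − (-2)) = -1/5,
    intercept c = (-4) − m·(-2) = -22/5.
Extremal: y(x) = (-1/5) x - 22/5.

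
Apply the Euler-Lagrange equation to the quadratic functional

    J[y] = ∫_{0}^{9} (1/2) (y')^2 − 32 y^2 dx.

The Lagrangian is L = (1/2) (y')^2 − 32 y^2.
Compute ∂L/∂y = -64y, ∂L/∂y' = y'.
The Euler-Lagrange equation d/dx(∂L/∂y') − ∂L/∂y = 0 reduces to
    y'' + 64 y = 0.
Its general solution is
    y(x) = A sin(8x) + B cos(8x),
with A, B fixed by the endpoint conditions.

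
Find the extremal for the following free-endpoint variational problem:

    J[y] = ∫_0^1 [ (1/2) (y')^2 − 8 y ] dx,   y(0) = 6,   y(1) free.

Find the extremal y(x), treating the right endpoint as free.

The Lagrangian L = (1/2) (y')^2 − 8 y gives
    ∂L/∂y = −8,   ∂L/∂y' = y'.
Euler-Lagrange: d/dx(y') − (−8) = 0, i.e. y'' + 8 = 0, so
    y(x) = −(8/2) x^2 + C1 x + C2.
Fixed left endpoint y(0) = 6 ⇒ C2 = 6.
The right endpoint x = 1 is free, so the natural (transversality) condition is ∂L/∂y' |_{x=1} = 0, i.e. y'(1) = 0.
Compute y'(x) = −8 x + C1, so y'(1) = −8 + C1 = 0 ⇒ C1 = 8.
Therefore the extremal is
    y(x) = −4 x^2 + 8 x + 6.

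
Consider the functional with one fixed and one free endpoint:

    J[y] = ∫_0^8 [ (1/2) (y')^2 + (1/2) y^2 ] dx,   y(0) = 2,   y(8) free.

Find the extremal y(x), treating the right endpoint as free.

The Lagrangian L = (1/2) (y')^2 + (1/2) y^2 gives
    ∂L/∂y = 1 y,   ∂L/∂y' = y'.
Euler-Lagrange: y'' − y = 0.
With k = 1, the general solution is
    y(x) = A cosh(x) + B sinh(x).
Fixed left endpoint y(0) = 2 ⇒ A = 2.
The right endpoint x = 8 is free, so the natural (transversality) condition is ∂L/∂y' |_{x=8} = 0, i.e. y'(8) = 0.
Compute y'(x) = A k sinh(k x) + B k cosh(k x), so
    y'(8) = A k sinh(k·8) + B k cosh(k·8) = 0
    ⇒ B = −A tanh(k·8) = − 2 tanh(1·8).
Therefore the extremal is
    y(x) = 2 cosh(1 x) − 2 tanh(1·8) sinh(1 x).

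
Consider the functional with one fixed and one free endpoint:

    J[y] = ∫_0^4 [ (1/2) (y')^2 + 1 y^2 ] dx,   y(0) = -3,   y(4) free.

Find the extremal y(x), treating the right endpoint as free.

The Lagrangian L = (1/2) (y')^2 + 1 y^2 gives
    ∂L/∂y = 2 y,   ∂L/∂y' = y'.
Euler-Lagrange: y'' − 2 y = 0.
With k = sqrt(2), the general solution is
    y(x) = A cosh(sqrt(2) x) + B sinh(sqrt(2) x).
Fixed left endpoint y(0) = -3 ⇒ A = -3.
The right endpoint x = 4 is free, so the natural (transversality) condition is ∂L/∂y' |_{x=4} = 0, i.e. y'(4) = 0.
Compute y'(x) = A k sinh(k x) + B k cosh(k x), so
    y'(4) = A k sinh(k·4) + B k cosh(k·4) = 0
    ⇒ B = −A tanh(k·4) = 3 tanh(sqrt(2)·4).
Therefore the extremal is
    y(x) = −3 cosh(sqrt(2) x) + 3 tanh(sqrt(2)·4) sinh(sqrt(2) x).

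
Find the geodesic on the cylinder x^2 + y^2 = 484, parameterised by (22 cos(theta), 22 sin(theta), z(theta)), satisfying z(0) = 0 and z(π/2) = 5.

Parameterise the cylinder of radius R = 22 as
    r(θ) = (22 cos θ, 22 sin θ, z(θ)).
The arc-length element is
    ds = sqrt(484 + (dz/dθ)^2) dθ,
so the Lagrangian is L = sqrt(484 + z'^2).
L depends on z' only, not on z or θ, so ∂L/∂z = 0 and
    ∂L/∂z' = z' / sqrt(484 + z'^2).
The Euler-Lagrange equation gives
    d/dθ( z' / sqrt(484 + z'^2) ) = 0,
so z' is constant. Integrating once:
    z(θ) = a θ + b,
a helix on the cylinder (a straight line when the cylinder is unrolled). The constants a, b are determined by the endpoint conditions.
With endpoint conditions z(0) = 0 and z(π/2) = 5: from z(0) = b we get b = 0, and a·π/2 + 0 = 5 gives a = 10/π, so
    z(θ) = (10/π) θ.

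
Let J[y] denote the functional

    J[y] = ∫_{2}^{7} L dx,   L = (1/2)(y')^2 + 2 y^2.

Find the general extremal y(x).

The Lagrangian is L = (1/2)(y')^2 + 2 y^2.
∂L/∂y = 4y.
∂L/∂y' = y'.
The Euler-Lagrange equation d/dx(∂L/∂y') − ∂L/∂y = 0 becomes:
    y'' - 4 y = 0
General solution: y(x) = A e^(2x) + B e^(-2x), where A and B are arbitrary constants fixed by the endpoint conditions.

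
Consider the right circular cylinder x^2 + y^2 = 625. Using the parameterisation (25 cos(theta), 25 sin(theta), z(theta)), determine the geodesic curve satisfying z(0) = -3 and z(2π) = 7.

Parameterise the cylinder of radius R = 25 as
    r(θ) = (25 cos θ, 25 sin θ, z(θ)).
The arc-length element is
    ds = sqrt(625 + (dz/dθ)^2) dθ,
so the Lagrangian is L = sqrt(625 + z'^2).
L depends on z' only, not on z or θ, so ∂L/∂z = 0 and
    ∂L/∂z' = z' / sqrt(625 + z'^2).
The Euler-Lagrange equation gives
    d/dθ( z' / sqrt(625 + z'^2) ) = 0,
so z' is constant. Integrating once:
    z(θ) = a θ + b,
a helix on the cylinder (a straight line when the cylinder is unrolled). The constants a, b are determined by the endpoint conditions.
With endpoint conditions z(0) = -3 and z(2π) = 7: from z(0) = b we get b = -3, and a·2π + -3 = 7 gives a = 5/π, so
    z(θ) = (5/π) θ − 3.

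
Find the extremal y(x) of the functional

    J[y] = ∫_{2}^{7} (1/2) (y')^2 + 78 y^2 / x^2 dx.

The Lagrangian is L = (1/2) (y')^2 + 78 y^2 / x^2.
Compute ∂L/∂y = 156y/x^2, ∂L/∂y' = y'.
The Euler-Lagrange equation d/dx(∂L/∂y') − ∂L/∂y = 0 reduces to
    y'' − 156/x^2 · y = 0  (x > 0).
Its general solution is
    y(x) = A x^13 + B x^(-12),
with A, B fixed by the endpoint conditions.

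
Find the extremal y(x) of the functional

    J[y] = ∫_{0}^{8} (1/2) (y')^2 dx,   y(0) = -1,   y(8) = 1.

The Lagrangian is L = (1/2) (y')^2.
Compute ∂L/∂y = 0, ∂L/∂y' = y'.
The Euler-Lagrange equation d/dx(∂L/∂y') − ∂L/∂y = 0 reduces to
    y'' = 0.
Its general solution is
    y(x) = A x + B,
with A, B fixed by the endpoint conditions.
Applying the endpoint conditions y(0) = -1 and y(8) = 1: solve A·0 + B = -1 and A·8 + B = 1. Subtracting gives A(8 − 0) = 1 − -1, so A = 1/4, and B = -1 − A·0 = -1. Therefore
    y(x) = (1/4) x - 1.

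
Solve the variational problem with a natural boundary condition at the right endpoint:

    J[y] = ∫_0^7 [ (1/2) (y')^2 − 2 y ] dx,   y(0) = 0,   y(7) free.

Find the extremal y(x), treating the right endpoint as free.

The Lagrangian L = (1/2) (y')^2 − 2 y gives
    ∂L/∂y = −2,   ∂L/∂y' = y'.
Euler-Lagrange: d/dx(y') − (−2) = 0, i.e. y'' + 2 = 0, so
    y(x) = −(2/2) x^2 + C1 x + C2.
Fixed left endpoint y(0) = 0 ⇒ C2 = 0.
The right endpoint x = 7 is free, so the natural (transversality) condition is ∂L/∂y' |_{x=7} = 0, i.e. y'(7) = 0.
Compute y'(x) = −2 x + C1, so y'(7) = −14 + C1 = 0 ⇒ C1 = 14.
Therefore the extremal is
    y(x) = −x^2 + 14 x.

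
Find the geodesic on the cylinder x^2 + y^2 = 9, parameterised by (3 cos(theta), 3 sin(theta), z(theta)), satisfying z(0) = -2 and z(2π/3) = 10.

Parameterise the cylinder of radius R = 3 as
    r(θ) = (3 cos θ, 3 sin θ, z(θ)).
The arc-length element is
    ds = sqrt(9 + (dz/dθ)^2) dθ,
so the Lagrangian is L = sqrt(9 + z'^2).
L depends on z' only, not on z or θ, so ∂L/∂z = 0 and
    ∂L/∂z' = z' / sqrt(9 + z'^2).
The Euler-Lagrange equation gives
    d/dθ( z' / sqrt(9 + z'^2) ) = 0,
so z' is constant. Integrating once:
    z(θ) = a θ + b,
a helix on the cylinder (a straight line when the cylinder is unrolled). The constants a, b are determined by the endpoint conditions.
With endpoint conditions z(0) = -2 and z(2π/3) = 10: from z(0) = b we get b = -2, and a·2π/3 + -2 = 10 gives a = 18/π, so
    z(θ) = (18/π) θ − 2.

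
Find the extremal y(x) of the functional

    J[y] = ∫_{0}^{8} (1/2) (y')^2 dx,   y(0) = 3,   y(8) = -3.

The Lagrangian is L = (1/2) (y')^2.
Compute ∂L/∂y = 0, ∂L/∂y' = y'.
The Euler-Lagrange equation d/dx(∂L/∂y') − ∂L/∂y = 0 reduces to
    y'' = 0.
Its general solution is
    y(x) = A x + B,
with A, B fixed by the endpoint conditions.
Applying the endpoint conditions y(0) = 3 and y(8) = -3: solve A·0 + B = 3 and A·8 + B = -3. Subtracting gives A(8 − 0) = -3 − 3, so A = -3/4, and B = 3 − A·0 = 3. Therefore
    y(x) = (-3/4) x + 3.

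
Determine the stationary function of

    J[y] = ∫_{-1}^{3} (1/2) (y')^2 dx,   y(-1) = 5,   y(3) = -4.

The Lagrangian is L = (1/2) (y')^2.
Compute ∂L/∂y = 0, ∂L/∂y' = y'.
The Euler-Lagrange equation d/dx(∂L/∂y') − ∂L/∂y = 0 reduces to
    y'' = 0.
Its general solution is
    y(x) = A x + B,
with A, B fixed by the endpoint conditions.
Applying the endpoint conditions y(-1) = 5 and y(3) = -4: solve A·-1 + B = 5 and A·3 + B = -4. Subtracting gives A(3 − -1) = -4 − 5, so A = -9/4, and B = 5 − A·-1 = 11/4. Therefore
    y(x) = (-9/4) x + 11/4.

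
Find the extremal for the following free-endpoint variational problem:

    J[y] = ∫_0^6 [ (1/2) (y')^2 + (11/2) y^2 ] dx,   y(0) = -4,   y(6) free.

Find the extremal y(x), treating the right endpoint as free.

The Lagrangian L = (1/2) (y')^2 + (11/2) y^2 gives
    ∂L/∂y = 11 y,   ∂L/∂y' = y'.
Euler-Lagrange: y'' − 11 y = 0.
With k = sqrt(11), the general solution is
    y(x) = A cosh(sqrt(11) x) + B sinh(sqrt(11) x).
Fixed left endpoint y(0) = -4 ⇒ A = -4.
The right endpoint x = 6 is free, so the natural (transversality) condition is ∂L/∂y' |_{x=6} = 0, i.e. y'(6) = 0.
Compute y'(x) = A k sinh(k x) + B k cosh(k x), so
    y'(6) = A k sinh(k·6) + B k cosh(k·6) = 0
    ⇒ B = −A tanh(k·6) = 4 tanh(sqrt(11)·6).
Therefore the extremal is
    y(x) = −4 cosh(sqrt(11) x) + 4 tanh(sqrt(11)·6) sinh(sqrt(11) x).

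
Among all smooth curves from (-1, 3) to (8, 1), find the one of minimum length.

Arc-length functional: J[y] = ∫ sqrt(1 + (y')^2) dx.
Lagrangian L = sqrt(1 + (y')^2) has no explicit y dependence, so ∂L/∂y = 0 and the Euler-Lagrange equation gives
    d/dx( y' / sqrt(1 + (y')^2) ) = 0  ⇒  y' / sqrt(1 + (y')^2) = const.
Hence y' is constant, so y(x) is affine.
Fitting the endpoints (-1, 3) and (8, 1):
    slope m = (1 − 3) / (8 − (-1)) = -2/9,
    intercept c = 3 − m·(-1) = 25/9.
Extremal: y(x) = (-2/9) x + 25/9.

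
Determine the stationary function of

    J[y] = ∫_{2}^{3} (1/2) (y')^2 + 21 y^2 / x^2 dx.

The Lagrangian is L = (1/2) (y')^2 + 21 y^2 / x^2.
Compute ∂L/∂y = 42y/x^2, ∂L/∂y' = y'.
The Euler-Lagrange equation d/dx(∂L/∂y') − ∂L/∂y = 0 reduces to
    y'' − 42/x^2 · y = 0  (x > 0).
Its general solution is
    y(x) = A x^7 + B x^(-6),
with A, B fixed by the endpoint conditions.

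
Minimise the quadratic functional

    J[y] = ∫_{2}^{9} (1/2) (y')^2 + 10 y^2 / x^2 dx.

The Lagrangian is L = (1/2) (y')^2 + 10 y^2 / x^2.
Compute ∂L/∂y = 20y/x^2, ∂L/∂y' = y'.
The Euler-Lagrange equation d/dx(∂L/∂y') − ∂L/∂y = 0 reduces to
    y'' − 20/x^2 · y = 0  (x > 0).
Its general solution is
    y(x) = A x^5 + B x^(-4),
with A, B fixed by the endpoint conditions.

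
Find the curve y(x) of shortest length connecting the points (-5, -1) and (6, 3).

Arc-length functional: J[y] = ∫ sqrt(1 + (y')^2) dx.
Lagrangian L = sqrt(1 + (y')^2) has no explicit y dependence, so ∂L/∂y = 0 and the Euler-Lagrange equation gives
    d/dx( y' / sqrt(1 + (y')^2) ) = 0  ⇒  y' / sqrt(1 + (y')^2) = const.
Hence y' is constant, so y(x) is affine.
Fitting the endpoints (-5, -1) and (6, 3):
    slope m = (3 − (-1)) / (6 − (-5)) = 4/11,
    intercept c = (-1) − m·(-5) = 9/11.
Extremal: y(x) = (4/11) x + 9/11.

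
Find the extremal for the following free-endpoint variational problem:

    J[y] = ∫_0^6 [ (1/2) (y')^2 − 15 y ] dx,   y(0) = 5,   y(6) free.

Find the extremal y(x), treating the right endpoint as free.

The Lagrangian L = (1/2) (y')^2 − 15 y gives
    ∂L/∂y = −15,   ∂L/∂y' = y'.
Euler-Lagrange: d/dx(y') − (−15) = 0, i.e. y'' + 15 = 0, so
    y(x) = −(15/2) x^2 + C1 x + C2.
Fixed left endpoint y(0) = 5 ⇒ C2 = 5.
The right endpoint x = 6 is free, so the natural (transversality) condition is ∂L/∂y' |_{x=6} = 0, i.e. y'(6) = 0.
Compute y'(x) = −15 x + C1, so y'(6) = −90 + C1 = 0 ⇒ C1 = 90.
Therefore the extremal is
    y(x) = −(15/2) x^2 + 90 x + 5.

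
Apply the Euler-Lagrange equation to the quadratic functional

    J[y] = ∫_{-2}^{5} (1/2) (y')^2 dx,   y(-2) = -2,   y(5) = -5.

The Lagrangian is L = (1/2) (y')^2.
Compute ∂L/∂y = 0, ∂L/∂y' = y'.
The Euler-Lagrange equation d/dx(∂L/∂y') − ∂L/∂y = 0 reduces to
    y'' = 0.
Its general solution is
    y(x) = A x + B,
with A, B fixed by the endpoint conditions.
Applying the endpoint conditions y(-2) = -2 and y(5) = -5: solve A·-2 + B = -2 and A·5 + B = -5. Subtracting gives A(5 − -2) = -5 − -2, so A = -3/7, and B = -2 − A·-2 = -20/7. Therefore
    y(x) = (-3/7) x - 20/7.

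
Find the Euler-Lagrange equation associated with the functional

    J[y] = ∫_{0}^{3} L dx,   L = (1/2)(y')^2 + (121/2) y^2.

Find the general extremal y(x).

The Lagrangian is L = (1/2)(y')^2 + (121/2) y^2.
∂L/∂y = 121y.
∂L/∂y' = y'.
The Euler-Lagrange equation d/dx(∂L/∂y') − ∂L/∂y = 0 becomes:
    y'' - 121 y = 0
General solution: y(x) = A e^(11x) + B e^(-11x), where A and B are arbitrary constants fixed by the endpoint conditions.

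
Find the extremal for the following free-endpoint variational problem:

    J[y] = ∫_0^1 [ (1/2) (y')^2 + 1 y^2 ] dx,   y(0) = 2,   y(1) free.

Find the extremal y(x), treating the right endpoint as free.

The Lagrangian L = (1/2) (y')^2 + 1 y^2 gives
    ∂L/∂y = 2 y,   ∂L/∂y' = y'.
Euler-Lagrange: y'' − 2 y = 0.
With k = sqrt(2), the general solution is
    y(x) = A cosh(sqrt(2) x) + B sinh(sqrt(2) x).
Fixed left endpoint y(0) = 2 ⇒ A = 2.
The right endpoint x = 1 is free, so the natural (transversality) condition is ∂L/∂y' |_{x=1} = 0, i.e. y'(1) = 0.
Compute y'(x) = A k sinh(k x) + B k cosh(k x), so
    y'(1) = A k sinh(k·1) + B k cosh(k·1) = 0
    ⇒ B = −A tanh(k·1) = − 2 tanh(sqrt(2)·1).
Therefore the extremal is
    y(x) = 2 cosh(sqrt(2) x) − 2 tanh(sqrt(2)·1) sinh(sqrt(2) x).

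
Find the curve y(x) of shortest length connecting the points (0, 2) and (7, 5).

Arc-length functional: J[y] = ∫ sqrt(1 + (y')^2) dx.
Lagrangian L = sqrt(1 + (y')^2) has no explicit y dependence, so ∂L/∂y = 0 and the Euler-Lagrange equation gives
    d/dx( y' / sqrt(1 + (y')^2) ) = 0  ⇒  y' / sqrt(1 + (y')^2) = const.
Hence y' is constant, so y(x) is affine.
Fitting the endpoints (0, 2) and (7, 5):
    slope m = (5 − 2) / (7 − 0) = 3/7,
    intercept c = 2 − m·0 = 2.
Extremal: y(x) = (3/7) x + 2.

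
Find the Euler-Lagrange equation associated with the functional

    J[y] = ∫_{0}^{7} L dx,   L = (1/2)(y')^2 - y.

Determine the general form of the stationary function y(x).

The Lagrangian is L = (1/2)(y')^2 - y.
∂L/∂y = -1.
∂L/∂y' = y'.
The Euler-Lagrange equation d/dx(∂L/∂y') − ∂L/∂y = 0 becomes:
    y'' + 1 = 0
General solution: y(x) = -x^2/2 + A x + B, where A and B are arbitrary constants fixed by the endpoint conditions.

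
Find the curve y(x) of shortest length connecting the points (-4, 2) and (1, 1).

Arc-length functional: J[y] = ∫ sqrt(1 + (y')^2) dx.
Lagrangian L = sqrt(1 + (y')^2) has no explicit y dependence, so ∂L/∂y = 0 and the Euler-Lagrange equation gives
    d/dx( y' / sqrt(1 + (y')^2) ) = 0  ⇒  y' / sqrt(1 + (y')^2) = const.
Hence y' is constant, so y(x) is affine.
Fitting the endpoints (-4, 2) and (1, 1):
    slope m = (1 − 2) / (1 − (-4)) = -1/5,
    intercept c = 2 − m·(-4) = 6/5.
Extremal: y(x) = (-1/5) x + 6/5.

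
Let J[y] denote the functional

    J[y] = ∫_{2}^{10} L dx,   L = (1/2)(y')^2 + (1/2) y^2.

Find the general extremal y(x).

The Lagrangian is L = (1/2)(y')^2 + (1/2) y^2.
∂L/∂y = y.
∂L/∂y' = y'.
The Euler-Lagrange equation d/dx(∂L/∂y') − ∂L/∂y = 0 becomes:
    y'' - y = 0
General solution: y(x) = A e^x + B e^(-x), where A and B are arbitrary constants fixed by the endpoint conditions.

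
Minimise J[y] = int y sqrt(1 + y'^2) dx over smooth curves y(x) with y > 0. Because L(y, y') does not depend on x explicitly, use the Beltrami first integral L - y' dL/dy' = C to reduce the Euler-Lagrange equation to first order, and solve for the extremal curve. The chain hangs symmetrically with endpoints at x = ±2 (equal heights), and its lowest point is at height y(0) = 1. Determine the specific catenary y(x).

The Lagrangian L(y, y') = y sqrt(1 + y'^2) has no explicit x dependence, so the Beltrami identity applies:
    L − y' ∂L/∂y' = C.
Compute ∂L/∂y' = y · y' / sqrt(1 + y'^2). Then
    L − y' ∂L/∂y'
    = y sqrt(1 + y'^2) − y · y'^2 / sqrt(1 + y'^2)
    = y (1 + y'^2 − y'^2) / sqrt(1 + y'^2)
    = y / sqrt(1 + y'^2) = C.
Squaring gives y^2 = C^2 (1 + y'^2), i.e.
    y'^2 = y^2 / C^2 − 1.
Separating variables,
    dy / sqrt(y^2 − C^2) = dx / C,
and integrating gives arccosh(y / C) = (x − a)/C, so
    y(x) = C cosh((x − a)/C),
the catenary. The constants C and a are fixed by the two endpoint conditions (and, for the hanging-chain problem, the length constraint selects C).
Now fit the given data. The endpoints x = ±2 are symmetric at equal height, so the catenary is even about its minimum: a = 0 and y(x) = C cosh(x/C). The lowest point is y(0) = C cosh(0) = C, and we are told y(0) = 1, so C = 1. Therefore
    y(x) = cosh(x),
and at the endpoints
    y(±2) = cosh(2).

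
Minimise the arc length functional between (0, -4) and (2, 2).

Arc-length functional: J[y] = ∫ sqrt(1 + (y')^2) dx.
Lagrangian L = sqrt(1 + (y')^2) has no explicit y dependence, so ∂L/∂y = 0 and the Euler-Lagrange equation gives
    d/dx( y' / sqrt(1 + (y')^2) ) = 0  ⇒  y' / sqrt(1 + (y')^2) = const.
Hence y' is constant, so y(x) is affine.
Fitting the endpoints (0, -4) and (2, 2):
    slope m = (2 − (-4)) / (2 − 0) = 3,
    intercept c = (-4) − m·0 = -4.
Extremal: y(x) = 3 x - 4.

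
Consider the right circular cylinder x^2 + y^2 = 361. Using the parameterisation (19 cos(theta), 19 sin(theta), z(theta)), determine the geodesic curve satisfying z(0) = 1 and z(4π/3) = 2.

Parameterise the cylinder of radius R = 19 as
    r(θ) = (19 cos θ, 19 sin θ, z(θ)).
The arc-length element is
    ds = sqrt(361 + (dz/dθ)^2) dθ,
so the Lagrangian is L = sqrt(361 + z'^2).
L depends on z' only, not on z or θ, so ∂L/∂z = 0 and
    ∂L/∂z' = z' / sqrt(361 + z'^2).
The Euler-Lagrange equation gives
    d/dθ( z' / sqrt(361 + z'^2) ) = 0,
so z' is constant. Integrating once:
    z(θ) = a θ + b,
a helix on the cylinder (a straight line when the cylinder is unrolled). The constants a, b are determined by the endpoint conditions.
With endpoint conditions z(0) = 1 and z(4π/3) = 2: from z(0) = b we get b = 1, and a·4π/3 + 1 = 2 gives a = 3/(4π), so
    z(θ) = (3/(4π)) θ + 1.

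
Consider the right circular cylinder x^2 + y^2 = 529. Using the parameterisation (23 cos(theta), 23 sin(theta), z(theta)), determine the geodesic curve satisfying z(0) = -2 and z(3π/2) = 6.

Parameterise the cylinder of radius R = 23 as
    r(θ) = (23 cos θ, 23 sin θ, z(θ)).
The arc-length element is
    ds = sqrt(529 + (dz/dθ)^2) dθ,
so the Lagrangian is L = sqrt(529 + z'^2).
L depends on z' only, not on z or θ, so ∂L/∂z = 0 and
    ∂L/∂z' = z' / sqrt(529 + z'^2).
The Euler-Lagrange equation gives
    d/dθ( z' / sqrt(529 + z'^2) ) = 0,
so z' is constant. Integrating once:
    z(θ) = a θ + b,
a helix on the cylinder (a straight line when the cylinder is unrolled). The constants a, b are determined by the endpoint conditions.
With endpoint conditions z(0) = -2 and z(3π/2) = 6: from z(0) = b we get b = -2, and a·3π/2 + -2 = 6 gives a = 16/(3π), so
    z(θ) = (16/(3π)) θ − 2.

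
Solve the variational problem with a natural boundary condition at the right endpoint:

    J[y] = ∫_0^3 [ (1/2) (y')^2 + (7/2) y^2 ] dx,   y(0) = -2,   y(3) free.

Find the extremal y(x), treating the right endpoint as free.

The Lagrangian L = (1/2) (y')^2 + (7/2) y^2 gives
    ∂L/∂y = 7 y,   ∂L/∂y' = y'.
Euler-Lagrange: y'' − 7 y = 0.
With k = sqrt(7), the general solution is
    y(x) = A cosh(sqrt(7) x) + B sinh(sqrt(7) x).
Fixed left endpoint y(0) = -2 ⇒ A = -2.
The right endpoint x = 3 is free, so the natural (transversality) condition is ∂L/∂y' |_{x=3} = 0, i.e. y'(3) = 0.
Compute y'(x) = A k sinh(k x) + B k cosh(k x), so
    y'(3) = A k sinh(k·3) + B k cosh(k·3) = 0
    ⇒ B = −A tanh(k·3) = 2 tanh(sqrt(7)·3).
Therefore the extremal is
    y(x) = −2 cosh(sqrt(7) x) + 2 tanh(sqrt(7)·3) sinh(sqrt(7) x).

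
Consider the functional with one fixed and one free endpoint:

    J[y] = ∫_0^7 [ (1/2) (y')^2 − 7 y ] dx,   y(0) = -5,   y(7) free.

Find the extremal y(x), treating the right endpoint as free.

The Lagrangian L = (1/2) (y')^2 − 7 y gives
    ∂L/∂y = −7,   ∂L/∂y' = y'.
Euler-Lagrange: d/dx(y') − (−7) = 0, i.e. y'' + 7 = 0, so
    y(x) = −(7/2) x^2 + C1 x + C2.
Fixed left endpoint y(0) = -5 ⇒ C2 = -5.
The right endpoint x = 7 is free, so the natural (transversality) condition is ∂L/∂y' |_{x=7} = 0, i.e. y'(7) = 0.
Compute y'(x) = −7 x + C1, so y'(7) = −49 + C1 = 0 ⇒ C1 = 49.
Therefore the extremal is
    y(x) = −(7/2) x^2 + 49 x − 5.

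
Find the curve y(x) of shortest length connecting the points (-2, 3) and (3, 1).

Arc-length functional: J[y] = ∫ sqrt(1 + (y')^2) dx.
Lagrangian L = sqrt(1 + (y')^2) has no explicit y dependence, so ∂L/∂y = 0 and the Euler-Lagrange equation gives
    d/dx( y' / sqrt(1 + (y')^2) ) = 0  ⇒  y' / sqrt(1 + (y')^2) = const.
Hence y' is constant, so y(x) is affine.
Fitting the endpoints (-2, 3) and (3, 1):
    slope m = (1 − 3) / (3 − (-2)) = -2/5,
    intercept c = 3 − m·(-2) = 11/5.
Extremal: y(x) = (-2/5) x + 11/5.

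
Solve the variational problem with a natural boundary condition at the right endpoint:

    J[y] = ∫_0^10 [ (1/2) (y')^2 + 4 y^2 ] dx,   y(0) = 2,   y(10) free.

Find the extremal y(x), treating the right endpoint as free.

The Lagrangian L = (1/2) (y')^2 + 4 y^2 gives
    ∂L/∂y = 8 y,   ∂L/∂y' = y'.
Euler-Lagrange: y'' − 8 y = 0.
With k = sqrt(8), the general solution is
    y(x) = A cosh(sqrt(8) x) + B sinh(sqrt(8) x).
Fixed left endpoint y(0) = 2 ⇒ A = 2.
The right endpoint x = 10 is free, so the natural (transversality) condition is ∂L/∂y' |_{x=10} = 0, i.e. y'(10) = 0.
Compute y'(x) = A k sinh(k x) + B k cosh(k x), so
    y'(10) = A k sinh(k·10) + B k cosh(k·10) = 0
    ⇒ B = −A tanh(k·10) = − 2 tanh(sqrt(8)·10).
Therefore the extremal is
    y(x) = 2 cosh(sqrt(8) x) − 2 tanh(sqrt(8)·10) sinh(sqrt(8) x).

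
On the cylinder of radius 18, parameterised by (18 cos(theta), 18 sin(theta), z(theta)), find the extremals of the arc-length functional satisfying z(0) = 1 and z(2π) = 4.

Parameterise the cylinder of radius R = 18 as
    r(θ) = (18 cos θ, 18 sin θ, z(θ)).
The arc-length element is
    ds = sqrt(324 + (dz/dθ)^2) dθ,
so the Lagrangian is L = sqrt(324 + z'^2).
L depends on z' only, not on z or θ, so ∂L/∂z = 0 and
    ∂L/∂z' = z' / sqrt(324 + z'^2).
The Euler-Lagrange equation gives
    d/dθ( z' / sqrt(324 + z'^2) ) = 0,
so z' is constant. Integrating once:
    z(θ) = a θ + b,
a helix on the cylinder (a straight line when the cylinder is unrolled). The constants a, b are determined by the endpoint conditions.
With endpoint conditions z(0) = 1 and z(2π) = 4: from z(0) = b we get b = 1, and a·2π + 1 = 4 gives a = 3/(2π), so
    z(θ) = (3/(2π)) θ + 1.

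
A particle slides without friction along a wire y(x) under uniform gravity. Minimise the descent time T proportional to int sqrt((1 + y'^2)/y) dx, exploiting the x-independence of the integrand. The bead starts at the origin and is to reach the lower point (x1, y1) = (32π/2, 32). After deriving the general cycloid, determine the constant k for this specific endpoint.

The Lagrangian L = sqrt((1 + y'^2) / y) has no explicit x dependence, so the Beltrami identity applies:
    L − y' ∂L/∂y' = C.
Compute ∂L/∂y' = y' / sqrt(y (1 + y'^2)).
Substitute:
    sqrt((1 + y'^2)/y) − y'·y' / sqrt(y (1 + y'^2))
    = (1 + y'^2) / sqrt(y (1 + y'^2)) − y'^2 / sqrt(y (1 + y'^2))
    = 1 / sqrt(y (1 + y'^2)) = C.
Squaring and rearranging gives the first integral
    y (1 + y'^2) = 1/C^2 =: k   (constant).
Solving this first-order ODE by the substitution
    y = (k/2)(1 − cos θ)
yields the cycloid parameterisation
    x(θ) = (k/2)(θ − sin θ),   y(θ) = (k/2)(1 − cos θ).
The constant k is fixed by the endpoint condition.
Now fit the given lower endpoint (x1, y1) = (32π/2, 32). At the bottom of the first arch (θ = π), the parametric equations give
    y(π) = (k/2)(1 − cos π) = k,
    x(π) = (k/2)(π − sin π) = kπ/2.
Matching y(π) = 32 gives k = 32, consistent with x(π) = 32π/2. Therefore the specific cycloid is
    x(θ) = (32/2)(θ − sin θ),   y(θ) = (32/2)(1 − cos θ).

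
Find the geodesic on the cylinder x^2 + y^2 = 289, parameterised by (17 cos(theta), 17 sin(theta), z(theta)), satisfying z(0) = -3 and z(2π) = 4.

Parameterise the cylinder of radius R = 17 as
    r(θ) = (17 cos θ, 17 sin θ, z(θ)).
The arc-length element is
    ds = sqrt(289 + (dz/dθ)^2) dθ,
so the Lagrangian is L = sqrt(289 + z'^2).
L depends on z' only, not on z or θ, so ∂L/∂z = 0 and
    ∂L/∂z' = z' / sqrt(289 + z'^2).
The Euler-Lagrange equation gives
    d/dθ( z' / sqrt(289 + z'^2) ) = 0,
so z' is constant. Integrating once:
    z(θ) = a θ + b,
a helix on the cylinder (a straight line when the cylinder is unrolled). The constants a, b are determined by the endpoint conditions.
With endpoint conditions z(0) = -3 and z(2π) = 4: from z(0) = b we get b = -3, and a·2π + -3 = 4 gives a = 7/(2π), so
    z(θ) = (7/(2π)) θ − 3.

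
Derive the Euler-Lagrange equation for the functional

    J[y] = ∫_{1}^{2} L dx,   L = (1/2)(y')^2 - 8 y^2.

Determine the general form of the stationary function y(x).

The Lagrangian is L = (1/2)(y')^2 - 8 y^2.
∂L/∂y = -16y.
∂L/∂y' = y'.
The Euler-Lagrange equation d/dx(∂L/∂y') − ∂L/∂y = 0 becomes:
    y'' + 16 y = 0
General solution: y(x) = A sin(4x) + B cos(4x), where A and B are arbitrary constants fixed by the endpoint conditions.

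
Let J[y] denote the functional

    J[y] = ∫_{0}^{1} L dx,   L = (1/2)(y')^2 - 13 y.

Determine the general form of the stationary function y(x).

The Lagrangian is L = (1/2)(y')^2 - 13 y.
∂L/∂y = -13.
∂L/∂y' = y'.
The Euler-Lagrange equation d/dx(∂L/∂y') − ∂L/∂y = 0 becomes:
    y'' + 13 = 0
General solution: y(x) = -(13/2) x^2 + A x + B, where A and B are arbitrary constants fixed by the endpoint conditions.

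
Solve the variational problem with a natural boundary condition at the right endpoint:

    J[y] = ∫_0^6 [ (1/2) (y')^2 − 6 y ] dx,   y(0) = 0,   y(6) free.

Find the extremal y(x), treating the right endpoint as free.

The Lagrangian L = (1/2) (y')^2 − 6 y gives
    ∂L/∂y = −6,   ∂L/∂y' = y'.
Euler-Lagrange: d/dx(y') − (−6) = 0, i.e. y'' + 6 = 0, so
    y(x) = −(6/2) x^2 + C1 x + C2.
Fixed left endpoint y(0) = 0 ⇒ C2 = 0.
The right endpoint x = 6 is free, so the natural (transversality) condition is ∂L/∂y' |_{x=6} = 0, i.e. y'(6) = 0.
Compute y'(x) = −6 x + C1, so y'(6) = −36 + C1 = 0 ⇒ C1 = 36.
Therefore the extremal is
    y(x) = −3 x^2 + 36 x.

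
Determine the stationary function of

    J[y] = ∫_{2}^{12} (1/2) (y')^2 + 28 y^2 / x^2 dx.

The Lagrangian is L = (1/2) (y')^2 + 28 y^2 / x^2.
Compute ∂L/∂y = 56y/x^2, ∂L/∂y' = y'.
The Euler-Lagrange equation d/dx(∂L/∂y') − ∂L/∂y = 0 reduces to
    y'' − 56/x^2 · y = 0  (x > 0).
Its general solution is
    y(x) = A x^8 + B x^(-7),
with A, B fixed by the endpoint conditions.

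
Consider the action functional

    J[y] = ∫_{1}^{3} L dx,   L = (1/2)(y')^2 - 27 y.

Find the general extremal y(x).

The Lagrangian is L = (1/2)(y')^2 - 27 y.
∂L/∂y = -27.
∂L/∂y' = y'.
The Euler-Lagrange equation d/dx(∂L/∂y') − ∂L/∂y = 0 becomes:
    y'' + 27 = 0
General solution: y(x) = -(27/2) x^2 + A x + B, where A and B are arbitrary constants fixed by the endpoint conditions.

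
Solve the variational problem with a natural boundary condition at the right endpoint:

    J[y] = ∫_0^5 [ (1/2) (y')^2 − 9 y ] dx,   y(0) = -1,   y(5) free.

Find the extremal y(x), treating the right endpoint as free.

The Lagrangian L = (1/2) (y')^2 − 9 y gives
    ∂L/∂y = −9,   ∂L/∂y' = y'.
Euler-Lagrange: d/dx(y') − (−9) = 0, i.e. y'' + 9 = 0, so
    y(x) = −(9/2) x^2 + C1 x + C2.
Fixed left endpoint y(0) = -1 ⇒ C2 = -1.
The right endpoint x = 5 is free, so the natural (transversality) condition is ∂L/∂y' |_{x=5} = 0, i.e. y'(5) = 0.
Compute y'(x) = −9 x + C1, so y'(5) = −45 + C1 = 0 ⇒ C1 = 45.
Therefore the extremal is
    y(x) = −(9/2) x^2 + 45 x − 1.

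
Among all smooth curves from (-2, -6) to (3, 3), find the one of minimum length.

Arc-length functional: J[y] = ∫ sqrt(1 + (y')^2) dx.
Lagrangian L = sqrt(1 + (y')^2) has no explicit y dependence, so ∂L/∂y = 0 and the Euler-Lagrange equation gives
    d/dx( y' / sqrt(1 + (y')^2) ) = 0  ⇒  y' / sqrt(1 + (y')^2) = const.
Hence y' is constant, so y(x) is affine.
Fitting the endpoints (-2, -6) and (3, 3):
    slope m = (3 − (-6)) / (3 − (-2)) = 9/5,
    intercept c = (-6) − m·(-2) = -12/5.
Extremal: y(x) = (9/5) x - 12/5.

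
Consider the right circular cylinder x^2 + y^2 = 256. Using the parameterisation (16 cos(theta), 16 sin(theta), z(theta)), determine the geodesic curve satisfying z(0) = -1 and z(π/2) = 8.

Parameterise the cylinder of radius R = 16 as
    r(θ) = (16 cos θ, 16 sin θ, z(θ)).
The arc-length element is
    ds = sqrt(256 + (dz/dθ)^2) dθ,
so the Lagrangian is L = sqrt(256 + z'^2).
L depends on z' only, not on z or θ, so ∂L/∂z = 0 and
    ∂L/∂z' = z' / sqrt(256 + z'^2).
The Euler-Lagrange equation gives
    d/dθ( z' / sqrt(256 + z'^2) ) = 0,
so z' is constant. Integrating once:
    z(θ) = a θ + b,
a helix on the cylinder (a straight line when the cylinder is unrolled). The constants a, b are determined by the endpoint conditions.
With endpoint conditions z(0) = -1 and z(π/2) = 8: from z(0) = b we get b = -1, and a·π/2 + -1 = 8 gives a = 18/π, so
    z(θ) = (18/π) θ − 1.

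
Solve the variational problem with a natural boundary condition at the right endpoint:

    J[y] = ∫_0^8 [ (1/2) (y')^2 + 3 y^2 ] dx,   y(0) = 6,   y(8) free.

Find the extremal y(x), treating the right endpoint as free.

The Lagrangian L = (1/2) (y')^2 + 3 y^2 gives
    ∂L/∂y = 6 y,   ∂L/∂y' = y'.
Euler-Lagrange: y'' − 6 y = 0.
With k = sqrt(6), the general solution is
    y(x) = A cosh(sqrt(6) x) + B sinh(sqrt(6) x).
Fixed left endpoint y(0) = 6 ⇒ A = 6.
The right endpoint x = 8 is free, so the natural (transversality) condition is ∂L/∂y' |_{x=8} = 0, i.e. y'(8) = 0.
Compute y'(x) = A k sinh(k x) + B k cosh(k x), so
    y'(8) = A k sinh(k·8) + B k cosh(k·8) = 0
    ⇒ B = −A tanh(k·8) = − 6 tanh(sqrt(6)·8).
Therefore the extremal is
    y(x) = 6 cosh(sqrt(6) x) − 6 tanh(sqrt(6)·8) sinh(sqrt(6) x).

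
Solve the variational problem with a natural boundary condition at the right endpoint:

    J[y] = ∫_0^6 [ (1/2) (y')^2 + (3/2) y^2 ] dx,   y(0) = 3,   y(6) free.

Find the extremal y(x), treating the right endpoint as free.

The Lagrangian L = (1/2) (y')^2 + (3/2) y^2 gives
    ∂L/∂y = 3 y,   ∂L/∂y' = y'.
Euler-Lagrange: y'' − 3 y = 0.
With k = sqrt(3), the general solution is
    y(x) = A cosh(sqrt(3) x) + B sinh(sqrt(3) x).
Fixed left endpoint y(0) = 3 ⇒ A = 3.
The right endpoint x = 6 is free, so the natural (transversality) condition is ∂L/∂y' |_{x=6} = 0, i.e. y'(6) = 0.
Compute y'(x) = A k sinh(k x) + B k cosh(k x), so
    y'(6) = A k sinh(k·6) + B k cosh(k·6) = 0
    ⇒ B = −A tanh(k·6) = − 3 tanh(sqrt(3)·6).
Therefore the extremal is
    y(x) = 3 cosh(sqrt(3) x) − 3 tanh(sqrt(3)·6) sinh(sqrt(3) x).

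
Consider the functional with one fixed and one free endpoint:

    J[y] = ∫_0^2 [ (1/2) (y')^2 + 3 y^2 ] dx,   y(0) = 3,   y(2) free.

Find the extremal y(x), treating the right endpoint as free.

The Lagrangian L = (1/2) (y')^2 + 3 y^2 gives
    ∂L/∂y = 6 y,   ∂L/∂y' = y'.
Euler-Lagrange: y'' − 6 y = 0.
With k = sqrt(6), the general solution is
    y(x) = A cosh(sqrt(6) x) + B sinh(sqrt(6) x).
Fixed left endpoint y(0) = 3 ⇒ A = 3.
The right endpoint x = 2 is free, so the natural (transversality) condition is ∂L/∂y' |_{x=2} = 0, i.e. y'(2) = 0.
Compute y'(x) = A k sinh(k x) + B k cosh(k x), so
    y'(2) = A k sinh(k·2) + B k cosh(k·2) = 0
    ⇒ B = −A tanh(k·2) = − 3 tanh(sqrt(6)·2).
Therefore the extremal is
    y(x) = 3 cosh(sqrt(6) x) − 3 tanh(sqrt(6)·2) sinh(sqrt(6) x).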